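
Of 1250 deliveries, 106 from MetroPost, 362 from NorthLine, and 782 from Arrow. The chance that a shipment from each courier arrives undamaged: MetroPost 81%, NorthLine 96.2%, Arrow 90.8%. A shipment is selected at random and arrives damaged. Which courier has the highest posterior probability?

Taking complements, P(damaged | each) = MetroPost 0.19, NorthLine 0.038, Arrow 0.092.
By Bayes' rule, posterior ∝ prior × likelihood:
  MetroPost: 0.0848 × 0.19 = 0.016112
  NorthLine: 0.2896 × 0.038 = 0.0110048
  Arrow: 0.6256 × 0.092 = 0.0575552
Total = 0.084672.
Largest term belongs to Arrow, so Arrow is most probable.

Arrow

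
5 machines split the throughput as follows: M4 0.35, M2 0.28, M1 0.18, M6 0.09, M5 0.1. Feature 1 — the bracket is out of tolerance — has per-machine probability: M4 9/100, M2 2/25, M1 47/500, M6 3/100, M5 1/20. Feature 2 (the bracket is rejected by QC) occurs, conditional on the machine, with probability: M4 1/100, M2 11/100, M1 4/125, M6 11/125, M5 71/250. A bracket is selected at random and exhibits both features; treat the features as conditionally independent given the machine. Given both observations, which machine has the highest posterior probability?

M2

Prior × likelihood for each hypothesis:
  M4: 0.35 × 0.09 × 0.01 = 0.000315
  M2: 0.28 × 0.08 × 0.11 = 0.002464
  M1: 0.18 × 0.094 × 0.032 = 0.00054144
  M6: 0.09 × 0.03 × 0.088 = 0.0002376
  M5: 0.1 × 0.05 × 0.284 = 0.00142
Sum = 0.00497804.
Largest term belongs to M2, so M2 is most probable.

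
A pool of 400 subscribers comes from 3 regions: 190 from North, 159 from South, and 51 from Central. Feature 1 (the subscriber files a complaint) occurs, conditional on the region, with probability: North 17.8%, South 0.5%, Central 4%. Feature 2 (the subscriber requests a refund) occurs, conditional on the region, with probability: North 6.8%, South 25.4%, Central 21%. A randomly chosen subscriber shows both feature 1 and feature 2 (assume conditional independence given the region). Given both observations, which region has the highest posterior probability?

Unnormalized posteriors (prior × likelihood):
  North: 0.475 × 0.178 × 0.068 = 0.0057494
  South: 0.3975 × 0.005 × 0.254 = 0.000504825
  Central: 0.1275 × 0.04 × 0.21 = 0.001071
Normalizing constant = 0.007325225.
Largest term belongs to North, so North is most probable.

North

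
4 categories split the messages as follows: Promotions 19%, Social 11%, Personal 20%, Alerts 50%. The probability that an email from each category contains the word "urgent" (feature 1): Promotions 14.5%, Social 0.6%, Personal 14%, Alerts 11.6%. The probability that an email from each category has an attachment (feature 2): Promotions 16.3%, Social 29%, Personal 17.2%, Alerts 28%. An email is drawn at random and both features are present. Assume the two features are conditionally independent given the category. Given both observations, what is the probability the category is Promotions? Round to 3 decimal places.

0.174

By Bayes' rule, posterior ∝ prior × likelihood:
  Promotions: 0.19 × 0.145 × 0.163 = 0.00449065
  Social: 0.11 × 0.006 × 0.29 = 0.0001914
  Personal: 0.2 × 0.14 × 0.172 = 0.004816
  Alerts: 0.5 × 0.116 × 0.28 = 0.01624
Total = 0.02573805.
P(Promotions | evidence) = 0.00449065 / 0.02573805 ≈ 0.174.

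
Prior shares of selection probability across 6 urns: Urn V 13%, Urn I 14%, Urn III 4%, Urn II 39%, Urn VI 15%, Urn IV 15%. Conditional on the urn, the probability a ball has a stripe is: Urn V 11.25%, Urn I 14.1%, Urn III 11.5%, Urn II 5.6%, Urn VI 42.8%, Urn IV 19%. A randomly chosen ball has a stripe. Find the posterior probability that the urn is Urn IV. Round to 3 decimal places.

0.186

Prior × likelihood for each hypothesis:
  Urn V: 0.13 × 0.1125 = 0.014625
  Urn I: 0.14 × 0.141 = 0.01974
  Urn III: 0.04 × 0.115 = 0.0046
  Urn II: 0.39 × 0.056 = 0.02184
  Urn VI: 0.15 × 0.428 = 0.0642
  Urn IV: 0.15 × 0.19 = 0.0285
Normalizing constant = 0.153505.
P(Urn IV | evidence) = 0.0285 / 0.153505 ≈ 0.186.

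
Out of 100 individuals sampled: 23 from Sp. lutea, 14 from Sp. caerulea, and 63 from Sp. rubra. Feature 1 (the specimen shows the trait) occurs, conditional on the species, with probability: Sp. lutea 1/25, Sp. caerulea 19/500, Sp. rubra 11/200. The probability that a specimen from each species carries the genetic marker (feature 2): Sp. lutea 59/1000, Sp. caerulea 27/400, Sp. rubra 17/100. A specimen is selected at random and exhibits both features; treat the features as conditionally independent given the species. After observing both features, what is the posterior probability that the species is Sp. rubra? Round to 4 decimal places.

0.8672

Compute prior × likelihood for every hypothesis:
  Sp. lutea: 0.23 × 0.04 × 0.059 = 0.0005428
  Sp. caerulea: 0.14 × 0.038 × 0.0675 = 0.0003591
  Sp. rubra: 0.63 × 0.055 × 0.17 = 0.0058905
Normalizing constant = 0.0067924.
P(Sp. rubra | evidence) = 0.0058905 / 0.0067924 ≈ 0.8672.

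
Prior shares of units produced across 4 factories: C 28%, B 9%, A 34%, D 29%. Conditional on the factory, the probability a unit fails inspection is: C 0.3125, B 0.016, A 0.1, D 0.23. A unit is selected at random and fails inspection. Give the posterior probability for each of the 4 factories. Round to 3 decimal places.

C 0.461, B 0.008, A 0.179, D 0.352

Unnormalized posteriors (prior × likelihood):
  C: 0.28 × 0.3125 = 0.0875
  B: 0.09 × 0.016 = 0.00144
  A: 0.34 × 0.1 = 0.034
  D: 0.29 × 0.23 = 0.0667
Normalizing constant = 0.18964.
P(C | nonconforming) = 0.0875/0.18964 ≈ 0.461
P(B | nonconforming) = 0.00144/0.18964 ≈ 0.008
P(A | nonconforming) = 0.034/0.18964 ≈ 0.179
P(D | nonconforming) = 0.0667/0.18964 ≈ 0.352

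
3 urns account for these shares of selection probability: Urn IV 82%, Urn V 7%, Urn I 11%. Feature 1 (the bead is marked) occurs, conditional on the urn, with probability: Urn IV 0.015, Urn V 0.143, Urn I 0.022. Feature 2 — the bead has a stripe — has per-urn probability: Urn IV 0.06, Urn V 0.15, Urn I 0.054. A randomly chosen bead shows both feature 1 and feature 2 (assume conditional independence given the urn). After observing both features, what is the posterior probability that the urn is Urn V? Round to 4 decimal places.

0.6335

Compute prior × likelihood for every hypothesis:
  Urn IV: 0.82 × 0.015 × 0.06 = 0.000738
  Urn V: 0.07 × 0.143 × 0.15 = 0.0015015
  Urn I: 0.11 × 0.022 × 0.054 = 0.00013068
Sum = 0.00237018.
P(Urn V | evidence) = 0.0015015 / 0.00237018 ≈ 0.6335.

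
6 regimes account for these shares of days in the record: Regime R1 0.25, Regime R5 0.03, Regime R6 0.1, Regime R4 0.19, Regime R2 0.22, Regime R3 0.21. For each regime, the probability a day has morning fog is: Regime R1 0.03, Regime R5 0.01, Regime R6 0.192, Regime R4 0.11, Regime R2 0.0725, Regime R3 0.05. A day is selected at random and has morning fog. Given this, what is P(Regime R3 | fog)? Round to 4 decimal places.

Unnormalized posteriors (prior × likelihood):
  Regime R1: 0.25 × 0.03 = 0.0075
  Regime R5: 0.03 × 0.01 = 0.0003
  Regime R6: 0.1 × 0.192 = 0.0192
  Regime R4: 0.19 × 0.11 = 0.0209
  Regime R2: 0.22 × 0.0725 = 0.01595
  Regime R3: 0.21 × 0.05 = 0.0105
Sum = 0.07435.
P(Regime R3 | evidence) = 0.0105 / 0.07435 ≈ 0.1412.

0.1412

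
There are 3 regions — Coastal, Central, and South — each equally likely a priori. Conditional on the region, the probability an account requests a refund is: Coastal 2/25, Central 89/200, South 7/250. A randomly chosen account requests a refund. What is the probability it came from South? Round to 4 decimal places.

0.0506

With a uniform prior (1/3 each), posterior ∝ likelihood:
  Coastal: 0.08
  Central: 0.445
  South: 0.028
Total = 0.553.
P(South | evidence) = 0.028 / 0.553 ≈ 0.0506.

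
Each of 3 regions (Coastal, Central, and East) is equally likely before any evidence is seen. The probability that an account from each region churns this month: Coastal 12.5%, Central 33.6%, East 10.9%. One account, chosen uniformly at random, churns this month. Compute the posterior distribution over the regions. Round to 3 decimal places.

Coastal 0.219, Central 0.589, East 0.191

With a uniform prior (1/3 each), posterior ∝ likelihood:
  Coastal: 0.125
  Central: 0.336
  East: 0.109
Total = 0.57.
P(Coastal | churn) = 0.125/0.57 ≈ 0.219
P(Central | churn) = 0.336/0.57 ≈ 0.589
P(East | churn) = 0.109/0.57 ≈ 0.191
(Check: 0.219+0.589+0.191 = 0.999.)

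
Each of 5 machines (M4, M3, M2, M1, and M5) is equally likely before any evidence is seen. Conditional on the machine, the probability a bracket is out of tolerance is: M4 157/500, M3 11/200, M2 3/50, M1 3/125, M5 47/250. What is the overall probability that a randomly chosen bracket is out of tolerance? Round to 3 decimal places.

Since the prior is uniform, the posterior is proportional to the likelihood:
  M4: 0.314
  M3: 0.055
  M2: 0.06
  M1: 0.024
  M5: 0.188
P(oversize) = (1/5) × (0.314 + 0.055 + 0.06 + 0.024 + 0.188) = 0.641/5 ≈ 0.128.

0.128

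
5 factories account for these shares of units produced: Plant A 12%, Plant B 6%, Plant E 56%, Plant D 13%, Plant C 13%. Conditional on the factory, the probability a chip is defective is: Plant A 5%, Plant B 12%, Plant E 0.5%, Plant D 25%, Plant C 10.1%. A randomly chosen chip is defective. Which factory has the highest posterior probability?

Prior × likelihood for each hypothesis:
  Plant A: 0.12 × 0.05 = 0.006
  Plant B: 0.06 × 0.12 = 0.0072
  Plant E: 0.56 × 0.005 = 0.0028
  Plant D: 0.13 × 0.25 = 0.0325
  Plant C: 0.13 × 0.101 = 0.01313
Normalizing constant = 0.06163.
Largest term belongs to Plant D, so Plant D is most probable.

Plant D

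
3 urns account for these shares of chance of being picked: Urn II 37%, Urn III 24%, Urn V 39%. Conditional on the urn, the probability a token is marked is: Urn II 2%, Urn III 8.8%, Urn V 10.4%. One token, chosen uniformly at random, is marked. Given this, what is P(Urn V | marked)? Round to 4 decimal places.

Compute prior × likelihood for every hypothesis:
  Urn II: 0.37 × 0.02 = 0.0074
  Urn III: 0.24 × 0.088 = 0.02112
  Urn V: 0.39 × 0.104 = 0.04056
Total = 0.06908.
P(Urn V | evidence) = 0.04056 / 0.06908 ≈ 0.5871.

0.5871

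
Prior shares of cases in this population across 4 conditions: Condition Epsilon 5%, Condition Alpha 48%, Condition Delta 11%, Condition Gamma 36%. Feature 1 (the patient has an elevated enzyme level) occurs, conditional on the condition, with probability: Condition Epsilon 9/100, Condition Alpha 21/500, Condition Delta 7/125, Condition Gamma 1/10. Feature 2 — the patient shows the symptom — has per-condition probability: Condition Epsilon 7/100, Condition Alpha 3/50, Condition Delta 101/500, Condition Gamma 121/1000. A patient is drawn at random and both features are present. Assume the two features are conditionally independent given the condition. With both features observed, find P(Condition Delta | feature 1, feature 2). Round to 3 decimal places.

Prior × likelihood for each hypothesis:
  Condition Epsilon: 0.05 × 0.09 × 0.07 = 0.000315
  Condition Alpha: 0.48 × 0.042 × 0.06 = 0.0012096
  Condition Delta: 0.11 × 0.056 × 0.202 = 0.00124432
  Condition Gamma: 0.36 × 0.1 × 0.121 = 0.004356
Sum = 0.00712492.
P(Condition Delta | evidence) = 0.00124432 / 0.00712492 ≈ 0.175.

0.175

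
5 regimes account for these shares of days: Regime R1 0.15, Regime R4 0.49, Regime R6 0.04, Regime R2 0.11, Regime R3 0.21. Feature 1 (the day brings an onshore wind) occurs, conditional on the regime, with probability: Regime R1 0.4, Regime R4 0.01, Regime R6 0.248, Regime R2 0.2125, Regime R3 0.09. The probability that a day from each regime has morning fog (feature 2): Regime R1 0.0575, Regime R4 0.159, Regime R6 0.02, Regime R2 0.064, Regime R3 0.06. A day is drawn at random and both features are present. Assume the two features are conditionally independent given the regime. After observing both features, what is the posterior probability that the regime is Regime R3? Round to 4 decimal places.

Unnormalized posteriors (prior × likelihood):
  Regime R1: 0.15 × 0.4 × 0.0575 = 0.00345
  Regime R4: 0.49 × 0.01 × 0.159 = 0.0007791
  Regime R6: 0.04 × 0.248 × 0.02 = 0.0001984
  Regime R2: 0.11 × 0.2125 × 0.064 = 0.001496
  Regime R3: 0.21 × 0.09 × 0.06 = 0.001134
Normalizing constant = 0.0070575.
P(Regime R3 | evidence) = 0.001134 / 0.0070575 ≈ 0.1607.

0.1607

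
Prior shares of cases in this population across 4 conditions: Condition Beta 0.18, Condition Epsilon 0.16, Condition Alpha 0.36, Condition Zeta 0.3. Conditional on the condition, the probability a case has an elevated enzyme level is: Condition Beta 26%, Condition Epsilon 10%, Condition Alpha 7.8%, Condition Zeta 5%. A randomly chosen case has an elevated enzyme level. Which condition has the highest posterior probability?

Unnormalized posteriors (prior × likelihood):
  Condition Beta: 0.18 × 0.26 = 0.0468
  Condition Epsilon: 0.16 × 0.1 = 0.016
  Condition Alpha: 0.36 × 0.078 = 0.02808
  Condition Zeta: 0.3 × 0.05 = 0.015
Normalizing constant = 0.10588.
Largest term belongs to Condition Beta, so Condition Beta is most probable.

Condition Beta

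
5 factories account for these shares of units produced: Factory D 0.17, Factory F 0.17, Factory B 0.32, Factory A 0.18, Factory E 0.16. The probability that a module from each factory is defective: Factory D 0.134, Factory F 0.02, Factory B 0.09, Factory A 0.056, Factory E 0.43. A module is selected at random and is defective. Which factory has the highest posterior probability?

Prior × likelihood for each hypothesis:
  Factory D: 0.17 × 0.134 = 0.02278
  Factory F: 0.17 × 0.02 = 0.0034
  Factory B: 0.32 × 0.09 = 0.0288
  Factory A: 0.18 × 0.056 = 0.01008
  Factory E: 0.16 × 0.43 = 0.0688
Normalizing constant = 0.13386.
Largest term belongs to Factory E, so Factory E is most probable.

Factory E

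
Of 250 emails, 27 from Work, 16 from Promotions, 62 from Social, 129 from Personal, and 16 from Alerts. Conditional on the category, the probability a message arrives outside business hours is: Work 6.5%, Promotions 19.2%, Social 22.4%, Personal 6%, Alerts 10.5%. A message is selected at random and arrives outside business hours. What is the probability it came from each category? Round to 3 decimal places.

Work 0.062, Promotions 0.109, Social 0.494, Personal 0.275, Alerts 0.060

Prior × likelihood for each hypothesis:
  Work: 0.108 × 0.065 = 0.00702
  Promotions: 0.064 × 0.192 = 0.012288
  Social: 0.248 × 0.224 = 0.055552
  Personal: 0.516 × 0.06 = 0.03096
  Alerts: 0.064 × 0.105 = 0.00672
Total = 0.11254.
P(Work | off-hours) = 0.00702/0.11254 ≈ 0.062
P(Promotions | off-hours) = 0.012288/0.11254 ≈ 0.109
P(Social | off-hours) = 0.055552/0.11254 ≈ 0.494
P(Personal | off-hours) = 0.03096/0.11254 ≈ 0.275
P(Alerts | off-hours) = 0.00672/0.11254 ≈ 0.060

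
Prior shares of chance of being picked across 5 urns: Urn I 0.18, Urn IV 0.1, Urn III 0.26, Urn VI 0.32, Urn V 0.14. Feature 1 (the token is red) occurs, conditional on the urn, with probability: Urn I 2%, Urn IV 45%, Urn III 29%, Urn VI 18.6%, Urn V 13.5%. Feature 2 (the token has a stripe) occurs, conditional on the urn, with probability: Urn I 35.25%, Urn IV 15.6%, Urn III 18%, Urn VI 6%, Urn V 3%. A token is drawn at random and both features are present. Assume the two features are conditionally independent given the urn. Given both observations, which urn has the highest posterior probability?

Unnormalized posteriors (prior × likelihood):
  Urn I: 0.18 × 0.02 × 0.3525 = 0.001269
  Urn IV: 0.1 × 0.45 × 0.156 = 0.00702
  Urn III: 0.26 × 0.29 × 0.18 = 0.013572
  Urn VI: 0.32 × 0.186 × 0.06 = 0.0035712
  Urn V: 0.14 × 0.135 × 0.03 = 0.000567
Total = 0.0259992.
Largest term belongs to Urn III, so Urn III is most probable.

Urn III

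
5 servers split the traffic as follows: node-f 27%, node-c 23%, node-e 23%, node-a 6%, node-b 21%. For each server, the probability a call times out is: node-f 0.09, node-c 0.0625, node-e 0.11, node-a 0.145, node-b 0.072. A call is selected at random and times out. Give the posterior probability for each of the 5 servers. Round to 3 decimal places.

Compute prior × likelihood for every hypothesis:
  node-f: 0.27 × 0.09 = 0.0243
  node-c: 0.23 × 0.0625 = 0.014375
  node-e: 0.23 × 0.11 = 0.0253
  node-a: 0.06 × 0.145 = 0.0087
  node-b: 0.21 × 0.072 = 0.01512
Sum = 0.087795.
P(node-f | timeout) = 0.0243/0.087795 ≈ 0.277
P(node-c | timeout) = 0.014375/0.087795 ≈ 0.164
P(node-e | timeout) = 0.0253/0.087795 ≈ 0.288
P(node-a | timeout) = 0.0087/0.087795 ≈ 0.099
P(node-b | timeout) = 0.01512/0.087795 ≈ 0.172
(Check: 0.277+0.164+0.288+0.099+0.172 = 1.000.)

node-f 0.277, node-c 0.164, node-e 0.288, node-a 0.099, node-b 0.172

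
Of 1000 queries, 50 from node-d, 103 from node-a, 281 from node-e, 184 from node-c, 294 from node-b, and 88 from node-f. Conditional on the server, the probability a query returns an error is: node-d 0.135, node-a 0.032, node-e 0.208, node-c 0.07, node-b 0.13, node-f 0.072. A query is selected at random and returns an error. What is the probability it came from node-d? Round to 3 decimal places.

By Bayes' rule, posterior ∝ prior × likelihood:
  node-d: 0.05 × 0.135 = 0.00675
  node-a: 0.103 × 0.032 = 0.003296
  node-e: 0.281 × 0.208 = 0.058448
  node-c: 0.184 × 0.07 = 0.01288
  node-b: 0.294 × 0.13 = 0.03822
  node-f: 0.088 × 0.072 = 0.006336
Total = 0.12593.
P(node-d | evidence) = 0.00675 / 0.12593 ≈ 0.054.

0.054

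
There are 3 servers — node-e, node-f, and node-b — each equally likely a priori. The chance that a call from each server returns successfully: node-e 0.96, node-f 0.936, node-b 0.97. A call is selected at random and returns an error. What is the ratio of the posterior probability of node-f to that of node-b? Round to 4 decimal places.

Taking complements, P(error | each) = node-e 0.04, node-f 0.064, node-b 0.03.
Since the prior is uniform, the posterior is proportional to the likelihood:
  node-e: 0.04
  node-f: 0.064
  node-b: 0.03
Total = 0.134.
The ratio is 0.064 / 0.03 (the normalizer cancels) = 2.1333.

2.1333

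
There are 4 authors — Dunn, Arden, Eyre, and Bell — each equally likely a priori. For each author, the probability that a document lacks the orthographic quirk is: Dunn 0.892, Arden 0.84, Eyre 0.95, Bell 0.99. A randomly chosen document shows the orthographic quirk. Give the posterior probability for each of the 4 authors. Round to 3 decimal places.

Dunn 0.329, Arden 0.488, Eyre 0.152, Bell 0.030

Taking complements, P(quirk | each) = Dunn 0.108, Arden 0.16, Eyre 0.05, Bell 0.01.
With a uniform prior (1/4 each), posterior ∝ likelihood:
  Dunn: 0.108
  Arden: 0.16
  Eyre: 0.05
  Bell: 0.01
Total = 0.328.
P(Dunn | quirk) = 0.108/0.328 ≈ 0.329
P(Arden | quirk) = 0.16/0.328 ≈ 0.488
P(Eyre | quirk) = 0.05/0.328 ≈ 0.152
P(Bell | quirk) = 0.01/0.328 ≈ 0.030
(Check: 0.329+0.488+0.152+0.030 = 0.999.)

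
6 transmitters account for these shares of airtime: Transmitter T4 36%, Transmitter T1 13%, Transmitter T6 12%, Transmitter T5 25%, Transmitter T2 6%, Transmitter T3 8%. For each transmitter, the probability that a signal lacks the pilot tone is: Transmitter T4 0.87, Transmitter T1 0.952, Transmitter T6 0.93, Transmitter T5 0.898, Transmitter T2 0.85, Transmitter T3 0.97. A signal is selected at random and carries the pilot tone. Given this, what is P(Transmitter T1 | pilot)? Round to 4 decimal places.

Taking complements, P(pilot | each) = Transmitter T4 0.13, Transmitter T1 0.048, Transmitter T6 0.07, Transmitter T5 0.102, Transmitter T2 0.15, Transmitter T3 0.03.
Compute prior × likelihood for every hypothesis:
  Transmitter T4: 0.36 × 0.13 = 0.0468
  Transmitter T1: 0.13 × 0.048 = 0.00624
  Transmitter T6: 0.12 × 0.07 = 0.0084
  Transmitter T5: 0.25 × 0.102 = 0.0255
  Transmitter T2: 0.06 × 0.15 = 0.009
  Transmitter T3: 0.08 × 0.03 = 0.0024
Total = 0.09834.
P(Transmitter T1 | evidence) = 0.00624 / 0.09834 ≈ 0.0635.

0.0635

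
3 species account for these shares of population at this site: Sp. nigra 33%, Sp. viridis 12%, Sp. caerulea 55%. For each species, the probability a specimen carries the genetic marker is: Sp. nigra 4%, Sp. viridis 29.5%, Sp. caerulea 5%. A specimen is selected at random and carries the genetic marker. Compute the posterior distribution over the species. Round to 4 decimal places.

Sp. nigra 0.1735, Sp. viridis 0.4652, Sp. caerulea 0.3614

By Bayes' rule, posterior ∝ prior × likelihood:
  Sp. nigra: 0.33 × 0.04 = 0.0132
  Sp. viridis: 0.12 × 0.295 = 0.0354
  Sp. caerulea: 0.55 × 0.05 = 0.0275
Sum = 0.0761.
P(Sp. nigra | marker) = 0.0132/0.0761 ≈ 0.1735
P(Sp. viridis | marker) = 0.0354/0.0761 ≈ 0.4652
P(Sp. caerulea | marker) = 0.0275/0.0761 ≈ 0.3614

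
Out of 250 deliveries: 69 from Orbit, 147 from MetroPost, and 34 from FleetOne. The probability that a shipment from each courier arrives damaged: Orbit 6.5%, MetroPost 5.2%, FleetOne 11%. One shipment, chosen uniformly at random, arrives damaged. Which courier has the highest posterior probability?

Unnormalized posteriors (prior × likelihood):
  Orbit: 0.276 × 0.065 = 0.01794
  MetroPost: 0.588 × 0.052 = 0.030576
  FleetOne: 0.136 × 0.11 = 0.01496
Normalizing constant = 0.063476.
Largest term belongs to MetroPost, so MetroPost is most probable.

MetroPost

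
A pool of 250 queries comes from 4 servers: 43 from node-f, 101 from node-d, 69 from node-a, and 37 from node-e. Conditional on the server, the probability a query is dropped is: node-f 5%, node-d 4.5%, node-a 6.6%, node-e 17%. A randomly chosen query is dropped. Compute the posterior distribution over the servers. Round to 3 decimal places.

Prior × likelihood for each hypothesis:
  node-f: 0.172 × 0.05 = 0.0086
  node-d: 0.404 × 0.045 = 0.01818
  node-a: 0.276 × 0.066 = 0.018216
  node-e: 0.148 × 0.17 = 0.02516
Normalizing constant = 0.070156.
P(node-f | dropped) = 0.0086/0.070156 ≈ 0.123
P(node-d | dropped) = 0.01818/0.070156 ≈ 0.259
P(node-a | dropped) = 0.018216/0.070156 ≈ 0.260
P(node-e | dropped) = 0.02516/0.070156 ≈ 0.359
(Check: 0.123+0.259+0.260+0.359 = 1.001.)

node-f 0.123, node-d 0.259, node-a 0.260, node-e 0.359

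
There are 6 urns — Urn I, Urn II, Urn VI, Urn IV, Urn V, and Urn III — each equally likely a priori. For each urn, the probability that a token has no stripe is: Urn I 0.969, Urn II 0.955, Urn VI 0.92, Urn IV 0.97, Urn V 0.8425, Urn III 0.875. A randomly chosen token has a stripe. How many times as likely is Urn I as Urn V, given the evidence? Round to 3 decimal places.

Taking complements, P(striped | each) = Urn I 0.031, Urn II 0.045, Urn VI 0.08, Urn IV 0.03, Urn V 0.1575, Urn III 0.125.
Since the prior is uniform, the posterior is proportional to the likelihood:
  Urn I: 0.031
  Urn II: 0.045
  Urn VI: 0.08
  Urn IV: 0.03
  Urn V: 0.1575
  Urn III: 0.125
Total = 0.4685.
The ratio is 0.031 / 0.1575 (the normalizer cancels) = 0.197.

0.197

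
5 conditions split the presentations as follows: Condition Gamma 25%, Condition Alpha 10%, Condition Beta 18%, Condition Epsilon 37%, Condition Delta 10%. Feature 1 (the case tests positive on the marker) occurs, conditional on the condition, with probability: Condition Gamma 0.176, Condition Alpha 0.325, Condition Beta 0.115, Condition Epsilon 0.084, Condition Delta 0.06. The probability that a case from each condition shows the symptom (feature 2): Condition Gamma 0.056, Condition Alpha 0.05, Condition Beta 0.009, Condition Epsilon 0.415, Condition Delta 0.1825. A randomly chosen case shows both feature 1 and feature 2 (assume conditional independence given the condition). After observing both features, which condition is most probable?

By Bayes' rule, posterior ∝ prior × likelihood:
  Condition Gamma: 0.25 × 0.176 × 0.056 = 0.002464
  Condition Alpha: 0.1 × 0.325 × 0.05 = 0.001625
  Condition Beta: 0.18 × 0.115 × 0.009 = 0.0001863
  Condition Epsilon: 0.37 × 0.084 × 0.415 = 0.0128982
  Condition Delta: 0.1 × 0.06 × 0.1825 = 0.001095
Total = 0.0182685.
Largest term belongs to Condition Epsilon, so Condition Epsilon is most probable.

Condition Epsilon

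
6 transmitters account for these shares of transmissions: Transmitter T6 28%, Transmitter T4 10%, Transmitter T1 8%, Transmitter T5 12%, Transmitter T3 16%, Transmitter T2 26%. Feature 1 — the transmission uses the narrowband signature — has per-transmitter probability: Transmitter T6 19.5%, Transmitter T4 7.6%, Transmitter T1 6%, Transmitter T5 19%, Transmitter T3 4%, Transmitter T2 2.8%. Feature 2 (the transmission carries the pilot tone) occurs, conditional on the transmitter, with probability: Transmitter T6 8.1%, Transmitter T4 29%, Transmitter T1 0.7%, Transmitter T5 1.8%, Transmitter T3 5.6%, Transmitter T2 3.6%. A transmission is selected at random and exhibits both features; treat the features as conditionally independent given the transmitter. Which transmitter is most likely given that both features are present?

Transmitter T6

Compute prior × likelihood for every hypothesis:
  Transmitter T6: 0.28 × 0.195 × 0.081 = 0.0044226
  Transmitter T4: 0.1 × 0.076 × 0.29 = 0.002204
  Transmitter T1: 0.08 × 0.06 × 0.007 = 0.0000336
  Transmitter T5: 0.12 × 0.19 × 0.018 = 0.0004104
  Transmitter T3: 0.16 × 0.04 × 0.056 = 0.0003584
  Transmitter T2: 0.26 × 0.028 × 0.036 = 0.00026208
Total = 0.00769108.
Largest term belongs to Transmitter T6, so Transmitter T6 is most probable.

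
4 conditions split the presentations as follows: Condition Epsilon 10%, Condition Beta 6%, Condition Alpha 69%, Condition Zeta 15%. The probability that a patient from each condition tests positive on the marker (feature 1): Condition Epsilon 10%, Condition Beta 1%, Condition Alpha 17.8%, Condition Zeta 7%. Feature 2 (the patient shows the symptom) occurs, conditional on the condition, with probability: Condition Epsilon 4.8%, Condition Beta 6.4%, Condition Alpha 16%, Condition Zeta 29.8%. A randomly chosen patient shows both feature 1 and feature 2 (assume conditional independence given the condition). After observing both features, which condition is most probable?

Compute prior × likelihood for every hypothesis:
  Condition Epsilon: 0.1 × 0.1 × 0.048 = 0.00048
  Condition Beta: 0.06 × 0.01 × 0.064 = 0.0000384
  Condition Alpha: 0.69 × 0.178 × 0.16 = 0.0196512
  Condition Zeta: 0.15 × 0.07 × 0.298 = 0.003129
Total = 0.0232986.
Largest term belongs to Condition Alpha, so Condition Alpha is most probable.

Condition Alpha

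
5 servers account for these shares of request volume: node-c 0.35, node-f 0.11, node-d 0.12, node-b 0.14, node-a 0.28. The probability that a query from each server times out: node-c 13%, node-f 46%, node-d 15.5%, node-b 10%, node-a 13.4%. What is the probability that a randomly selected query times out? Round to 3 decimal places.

0.166

Unnormalized posteriors (prior × likelihood):
  node-c: 0.35 × 0.13 = 0.0455
  node-f: 0.11 × 0.46 = 0.0506
  node-d: 0.12 × 0.155 = 0.0186
  node-b: 0.14 × 0.1 = 0.014
  node-a: 0.28 × 0.134 = 0.03752
P(timeout) = 0.0455 + 0.0506 + 0.0186 + 0.014 + 0.03752 = 0.16622 → 0.166.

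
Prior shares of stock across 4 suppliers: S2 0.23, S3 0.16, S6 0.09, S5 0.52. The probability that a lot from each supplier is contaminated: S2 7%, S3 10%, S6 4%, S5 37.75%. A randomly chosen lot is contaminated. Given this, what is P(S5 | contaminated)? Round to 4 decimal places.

Unnormalized posteriors (prior × likelihood):
  S2: 0.23 × 0.07 = 0.0161
  S3: 0.16 × 0.1 = 0.016
  S6: 0.09 × 0.04 = 0.0036
  S5: 0.52 × 0.3775 = 0.1963
Total = 0.232.
P(S5 | evidence) = 0.1963 / 0.232 ≈ 0.8461.

0.8461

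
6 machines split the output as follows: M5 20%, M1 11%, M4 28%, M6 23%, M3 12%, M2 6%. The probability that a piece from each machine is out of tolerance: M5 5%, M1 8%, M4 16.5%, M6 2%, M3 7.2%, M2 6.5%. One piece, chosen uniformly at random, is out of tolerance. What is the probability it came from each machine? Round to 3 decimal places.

Unnormalized posteriors (prior × likelihood):
  M5: 0.2 × 0.05 = 0.01
  M1: 0.11 × 0.08 = 0.0088
  M4: 0.28 × 0.165 = 0.0462
  M6: 0.23 × 0.02 = 0.0046
  M3: 0.12 × 0.072 = 0.00864
  M2: 0.06 × 0.065 = 0.0039
Normalizing constant = 0.08214.
P(M5 | oversize) = 0.01/0.08214 ≈ 0.122
P(M1 | oversize) = 0.0088/0.08214 ≈ 0.107
P(M4 | oversize) = 0.0462/0.08214 ≈ 0.562
P(M6 | oversize) = 0.0046/0.08214 ≈ 0.056
P(M3 | oversize) = 0.00864/0.08214 ≈ 0.105
P(M2 | oversize) = 0.0039/0.08214 ≈ 0.047

M5 0.122, M1 0.107, M4 0.562, M6 0.056, M3 0.105, M2 0.047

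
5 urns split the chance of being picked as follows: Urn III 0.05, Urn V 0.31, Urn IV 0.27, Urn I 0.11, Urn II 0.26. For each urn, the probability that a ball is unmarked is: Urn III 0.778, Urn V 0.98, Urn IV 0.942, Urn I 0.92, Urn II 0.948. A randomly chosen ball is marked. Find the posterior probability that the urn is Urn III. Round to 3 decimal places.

0.201

Taking complements, P(marked | each) = Urn III 0.222, Urn V 0.02, Urn IV 0.058, Urn I 0.08, Urn II 0.052.
Prior × likelihood for each hypothesis:
  Urn III: 0.05 × 0.222 = 0.0111
  Urn V: 0.31 × 0.02 = 0.0062
  Urn IV: 0.27 × 0.058 = 0.01566
  Urn I: 0.11 × 0.08 = 0.0088
  Urn II: 0.26 × 0.052 = 0.01352
Total = 0.05528.
P(Urn III | evidence) = 0.0111 / 0.05528 ≈ 0.201.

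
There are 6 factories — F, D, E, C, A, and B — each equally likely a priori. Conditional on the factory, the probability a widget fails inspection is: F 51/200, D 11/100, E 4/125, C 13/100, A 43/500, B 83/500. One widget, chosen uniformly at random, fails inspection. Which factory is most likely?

Since the prior is uniform, the posterior is proportional to the likelihood:
  F: 0.255
  D: 0.11
  E: 0.032
  C: 0.13
  A: 0.086
  B: 0.166
Total = 0.779.
Largest term belongs to F, so F is most probable.

F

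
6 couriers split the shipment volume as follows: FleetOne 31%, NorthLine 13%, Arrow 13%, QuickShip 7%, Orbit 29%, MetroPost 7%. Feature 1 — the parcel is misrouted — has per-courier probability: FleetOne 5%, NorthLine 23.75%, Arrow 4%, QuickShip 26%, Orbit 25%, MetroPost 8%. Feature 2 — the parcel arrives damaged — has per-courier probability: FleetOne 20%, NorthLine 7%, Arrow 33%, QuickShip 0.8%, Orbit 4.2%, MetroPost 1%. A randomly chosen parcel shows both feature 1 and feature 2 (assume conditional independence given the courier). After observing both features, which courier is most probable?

FleetOne

Prior × likelihood for each hypothesis:
  FleetOne: 0.31 × 0.05 × 0.2 = 0.0031
  NorthLine: 0.13 × 0.2375 × 0.07 = 0.00216125
  Arrow: 0.13 × 0.04 × 0.33 = 0.001716
  QuickShip: 0.07 × 0.26 × 0.008 = 0.0001456
  Orbit: 0.29 × 0.25 × 0.042 = 0.003045
  MetroPost: 0.07 × 0.08 × 0.01 = 0.000056
Total = 0.01022385.
Largest term belongs to FleetOne, so FleetOne is most probable.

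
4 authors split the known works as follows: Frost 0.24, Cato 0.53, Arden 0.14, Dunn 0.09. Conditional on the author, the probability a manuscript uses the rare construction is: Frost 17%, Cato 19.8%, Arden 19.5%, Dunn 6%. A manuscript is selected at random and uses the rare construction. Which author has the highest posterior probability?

Unnormalized posteriors (prior × likelihood):
  Frost: 0.24 × 0.17 = 0.0408
  Cato: 0.53 × 0.198 = 0.10494
  Arden: 0.14 × 0.195 = 0.0273
  Dunn: 0.09 × 0.06 = 0.0054
Sum = 0.17844.
Largest term belongs to Cato, so Cato is most probable.

Cato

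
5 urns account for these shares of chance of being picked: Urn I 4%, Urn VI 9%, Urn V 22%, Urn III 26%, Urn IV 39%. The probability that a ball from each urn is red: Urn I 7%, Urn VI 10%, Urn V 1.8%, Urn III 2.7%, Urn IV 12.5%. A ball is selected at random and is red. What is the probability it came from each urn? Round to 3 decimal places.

Unnormalized posteriors (prior × likelihood):
  Urn I: 0.04 × 0.07 = 0.0028
  Urn VI: 0.09 × 0.1 = 0.009
  Urn V: 0.22 × 0.018 = 0.00396
  Urn III: 0.26 × 0.027 = 0.00702
  Urn IV: 0.39 × 0.125 = 0.04875
Sum = 0.07153.
P(Urn I | red) = 0.0028/0.07153 ≈ 0.039
P(Urn VI | red) = 0.009/0.07153 ≈ 0.126
P(Urn V | red) = 0.00396/0.07153 ≈ 0.055
P(Urn III | red) = 0.00702/0.07153 ≈ 0.098
P(Urn IV | red) = 0.04875/0.07153 ≈ 0.682
(Check: 0.039+0.126+0.055+0.098+0.682 = 1.000.)

Urn I 0.039, Urn VI 0.126, Urn V 0.055, Urn III 0.098, Urn IV 0.682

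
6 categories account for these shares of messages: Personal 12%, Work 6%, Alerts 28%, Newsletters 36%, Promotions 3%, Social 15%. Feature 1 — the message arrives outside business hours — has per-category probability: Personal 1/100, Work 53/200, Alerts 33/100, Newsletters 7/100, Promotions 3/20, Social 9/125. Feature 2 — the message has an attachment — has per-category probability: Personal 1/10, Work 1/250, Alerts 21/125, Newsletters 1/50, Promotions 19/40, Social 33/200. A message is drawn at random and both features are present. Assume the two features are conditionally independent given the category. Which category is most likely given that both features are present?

Alerts

Prior × likelihood for each hypothesis:
  Personal: 0.12 × 0.01 × 0.1 = 0.00012
  Work: 0.06 × 0.265 × 0.004 = 0.0000636
  Alerts: 0.28 × 0.33 × 0.168 = 0.0155232
  Newsletters: 0.36 × 0.07 × 0.02 = 0.000504
  Promotions: 0.03 × 0.15 × 0.475 = 0.0021375
  Social: 0.15 × 0.072 × 0.165 = 0.001782
Total = 0.0201303.
Largest term belongs to Alerts, so Alerts is most probable.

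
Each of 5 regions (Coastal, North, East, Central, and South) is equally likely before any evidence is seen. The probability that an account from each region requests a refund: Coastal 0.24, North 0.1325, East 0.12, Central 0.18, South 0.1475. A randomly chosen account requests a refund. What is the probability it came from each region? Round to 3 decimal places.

Since the prior is uniform, the posterior is proportional to the likelihood:
  Coastal: 0.24
  North: 0.1325
  East: 0.12
  Central: 0.18
  South: 0.1475
Total = 0.82.
P(Coastal | refund) = 0.24/0.82 ≈ 0.293
P(North | refund) = 0.1325/0.82 ≈ 0.162
P(East | refund) = 0.12/0.82 ≈ 0.146
P(Central | refund) = 0.18/0.82 ≈ 0.220
P(South | refund) = 0.1475/0.82 ≈ 0.180

Coastal 0.293, North 0.162, East 0.146, Central 0.220, South 0.180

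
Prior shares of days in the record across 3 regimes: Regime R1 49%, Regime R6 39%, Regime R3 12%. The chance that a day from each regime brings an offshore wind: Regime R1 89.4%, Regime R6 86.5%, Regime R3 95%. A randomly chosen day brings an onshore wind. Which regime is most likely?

Taking complements, P(onshore | each) = Regime R1 0.106, Regime R6 0.135, Regime R3 0.05.
By Bayes' rule, posterior ∝ prior × likelihood:
  Regime R1: 0.49 × 0.106 = 0.05194
  Regime R6: 0.39 × 0.135 = 0.05265
  Regime R3: 0.12 × 0.05 = 0.006
Normalizing constant = 0.11059.
Largest term belongs to Regime R6, so Regime R6 is most probable.

Regime R6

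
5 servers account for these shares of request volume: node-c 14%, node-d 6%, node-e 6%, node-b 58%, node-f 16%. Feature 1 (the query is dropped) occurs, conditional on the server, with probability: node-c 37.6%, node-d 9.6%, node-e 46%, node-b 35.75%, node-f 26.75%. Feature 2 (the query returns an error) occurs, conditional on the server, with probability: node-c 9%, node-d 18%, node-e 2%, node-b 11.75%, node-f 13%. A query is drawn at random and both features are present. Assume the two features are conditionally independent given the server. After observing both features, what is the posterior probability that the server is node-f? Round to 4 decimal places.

Unnormalized posteriors (prior × likelihood):
  node-c: 0.14 × 0.376 × 0.09 = 0.0047376
  node-d: 0.06 × 0.096 × 0.18 = 0.0010368
  node-e: 0.06 × 0.46 × 0.02 = 0.000552
  node-b: 0.58 × 0.3575 × 0.1175 = 0.024363625
  node-f: 0.16 × 0.2675 × 0.13 = 0.005564
Total = 0.036254025.
P(node-f | evidence) = 0.005564 / 0.036254025 ≈ 0.1535.

0.1535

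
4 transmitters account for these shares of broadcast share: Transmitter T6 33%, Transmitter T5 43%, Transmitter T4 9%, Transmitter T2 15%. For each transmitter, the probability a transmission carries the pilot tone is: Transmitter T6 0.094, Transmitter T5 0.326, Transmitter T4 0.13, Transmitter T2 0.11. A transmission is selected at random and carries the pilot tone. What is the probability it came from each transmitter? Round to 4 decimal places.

Transmitter T6 0.1556, Transmitter T5 0.7030, Transmitter T4 0.0587, Transmitter T2 0.0827

Prior × likelihood for each hypothesis:
  Transmitter T6: 0.33 × 0.094 = 0.03102
  Transmitter T5: 0.43 × 0.326 = 0.14018
  Transmitter T4: 0.09 × 0.13 = 0.0117
  Transmitter T2: 0.15 × 0.11 = 0.0165
Normalizing constant = 0.1994.
P(Transmitter T6 | pilot) = 0.03102/0.1994 ≈ 0.1556
P(Transmitter T5 | pilot) = 0.14018/0.1994 ≈ 0.7030
P(Transmitter T4 | pilot) = 0.0117/0.1994 ≈ 0.0587
P(Transmitter T2 | pilot) = 0.0165/0.1994 ≈ 0.0827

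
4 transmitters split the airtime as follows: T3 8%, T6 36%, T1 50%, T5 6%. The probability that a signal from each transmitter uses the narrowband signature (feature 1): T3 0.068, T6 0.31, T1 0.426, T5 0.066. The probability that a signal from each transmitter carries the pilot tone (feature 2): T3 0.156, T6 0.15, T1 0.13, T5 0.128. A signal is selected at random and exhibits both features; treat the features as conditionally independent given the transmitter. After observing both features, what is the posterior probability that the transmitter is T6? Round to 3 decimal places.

Prior × likelihood for each hypothesis:
  T3: 0.08 × 0.068 × 0.156 = 0.00084864
  T6: 0.36 × 0.31 × 0.15 = 0.01674
  T1: 0.5 × 0.426 × 0.13 = 0.02769
  T5: 0.06 × 0.066 × 0.128 = 0.00050688
Sum = 0.04578552.
P(T6 | evidence) = 0.01674 / 0.04578552 ≈ 0.366.

0.366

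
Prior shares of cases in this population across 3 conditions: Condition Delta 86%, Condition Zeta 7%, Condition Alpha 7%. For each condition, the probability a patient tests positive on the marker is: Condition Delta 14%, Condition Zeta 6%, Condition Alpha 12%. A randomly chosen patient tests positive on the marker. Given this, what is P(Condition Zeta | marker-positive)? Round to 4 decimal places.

Compute prior × likelihood for every hypothesis:
  Condition Delta: 0.86 × 0.14 = 0.1204
  Condition Zeta: 0.07 × 0.06 = 0.0042
  Condition Alpha: 0.07 × 0.12 = 0.0084
Total = 0.133.
P(Condition Zeta | evidence) = 0.0042 / 0.133 ≈ 0.0316.

0.0316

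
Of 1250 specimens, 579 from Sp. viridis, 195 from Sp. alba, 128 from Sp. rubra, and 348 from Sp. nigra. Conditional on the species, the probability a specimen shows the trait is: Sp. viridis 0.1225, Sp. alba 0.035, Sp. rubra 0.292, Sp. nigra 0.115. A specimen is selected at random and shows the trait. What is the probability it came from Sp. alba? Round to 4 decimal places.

By Bayes' rule, posterior ∝ prior × likelihood:
  Sp. viridis: 0.4632 × 0.1225 = 0.056742
  Sp. alba: 0.156 × 0.035 = 0.00546
  Sp. rubra: 0.1024 × 0.292 = 0.0299008
  Sp. nigra: 0.2784 × 0.115 = 0.032016
Sum = 0.1241188.
P(Sp. alba | evidence) = 0.00546 / 0.1241188 ≈ 0.0440.

0.0440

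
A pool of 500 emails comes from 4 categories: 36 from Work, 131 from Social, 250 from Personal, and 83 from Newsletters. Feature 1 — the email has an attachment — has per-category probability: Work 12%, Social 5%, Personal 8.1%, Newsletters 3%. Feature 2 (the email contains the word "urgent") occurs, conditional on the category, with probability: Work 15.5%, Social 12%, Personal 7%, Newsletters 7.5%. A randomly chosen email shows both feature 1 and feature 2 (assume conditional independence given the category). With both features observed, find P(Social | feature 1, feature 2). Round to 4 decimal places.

Prior × likelihood for each hypothesis:
  Work: 0.072 × 0.12 × 0.155 = 0.0013392
  Social: 0.262 × 0.05 × 0.12 = 0.001572
  Personal: 0.5 × 0.081 × 0.07 = 0.002835
  Newsletters: 0.166 × 0.03 × 0.075 = 0.0003735
Normalizing constant = 0.0061197.
P(Social | evidence) = 0.001572 / 0.0061197 ≈ 0.2569.

0.2569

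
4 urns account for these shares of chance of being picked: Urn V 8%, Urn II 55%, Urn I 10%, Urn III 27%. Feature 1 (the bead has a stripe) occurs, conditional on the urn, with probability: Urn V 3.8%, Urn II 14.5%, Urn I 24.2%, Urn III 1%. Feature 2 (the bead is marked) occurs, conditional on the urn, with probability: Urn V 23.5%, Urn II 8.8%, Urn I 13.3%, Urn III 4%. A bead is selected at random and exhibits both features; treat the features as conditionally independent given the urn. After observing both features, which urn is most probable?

Compute prior × likelihood for every hypothesis:
  Urn V: 0.08 × 0.038 × 0.235 = 0.0007144
  Urn II: 0.55 × 0.145 × 0.088 = 0.007018
  Urn I: 0.1 × 0.242 × 0.133 = 0.0032186
  Urn III: 0.27 × 0.01 × 0.04 = 0.000108
Sum = 0.011059.
Largest term belongs to Urn II, so Urn II is most probable.

Urn II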